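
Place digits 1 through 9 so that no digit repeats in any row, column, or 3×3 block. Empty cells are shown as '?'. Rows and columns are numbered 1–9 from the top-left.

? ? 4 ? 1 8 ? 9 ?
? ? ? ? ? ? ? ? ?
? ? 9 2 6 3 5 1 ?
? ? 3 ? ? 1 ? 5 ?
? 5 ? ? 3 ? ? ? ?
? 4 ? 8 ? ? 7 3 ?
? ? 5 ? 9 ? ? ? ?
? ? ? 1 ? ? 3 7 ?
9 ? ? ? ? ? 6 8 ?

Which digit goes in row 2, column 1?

row 1, column 7 = 2 (sole candidate).
row 3, column 9 = 4 (hidden single in row 3).
row 2, column 7 = 8 (sole candidate).
row 2, column 8 = 6 (sole candidate).
row 8, column 9 = 9 (hidden single in row 8).
row 6, column 6 = 9 (hidden single in row 6).
row 2, column 4 = 9 (hidden single in row 2).
row 5, column 7 = 9 (hidden single in row 5).
row 4, column 7 = 4 (sole candidate).
row 5, column 8 = 2 (sole candidate).
row 7, column 7 = 1 (sole candidate).
row 7, column 8 = 4 (sole candidate).
row 7, column 9 = 2 (sole candidate).
row 9, column 9 = 5 (sole candidate).
row 4, column 2 = 9 (hidden single in row 4).
row 6, column 5 = 5 (hidden single in row 6).
row 8, column 6 = 5 (hidden single in row 8).
row 2, column 1 = 5: in row 2, 5 can only go here (every other open cell in that row sees a 5).

5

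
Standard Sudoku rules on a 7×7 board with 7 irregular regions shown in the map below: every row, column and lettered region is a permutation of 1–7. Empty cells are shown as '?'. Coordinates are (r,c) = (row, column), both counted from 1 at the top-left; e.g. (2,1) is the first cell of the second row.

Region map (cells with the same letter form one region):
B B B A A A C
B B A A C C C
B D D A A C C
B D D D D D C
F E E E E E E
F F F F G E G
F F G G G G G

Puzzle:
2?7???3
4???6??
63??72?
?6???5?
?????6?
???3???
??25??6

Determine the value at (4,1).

3

(1,4) = 6 (hidden single in row 1).
(2,4) = 2 (hidden single in row 2).
(2,3) = 3 (hidden single in row 2).
(3,7) = 5 (hidden single in row 3).
(2,2) = 5 (hidden single in row 2).
(1,2) = 1 (sole candidate).
(1,6) = 4 (sole candidate).
(3,4) = 1 (sole candidate).
(4,1) = 3: row 4 has {5,6}; col 1 has {2,4,6}; region has {1,2,4,5,6,7} → only 3 remains.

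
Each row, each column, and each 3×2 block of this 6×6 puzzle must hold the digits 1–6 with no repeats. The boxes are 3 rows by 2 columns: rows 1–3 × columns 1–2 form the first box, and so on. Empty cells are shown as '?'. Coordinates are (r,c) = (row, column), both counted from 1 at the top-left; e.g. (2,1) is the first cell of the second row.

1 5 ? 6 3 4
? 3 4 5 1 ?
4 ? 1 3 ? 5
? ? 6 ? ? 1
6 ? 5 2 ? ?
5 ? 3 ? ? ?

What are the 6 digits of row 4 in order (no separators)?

326451

(1,3) = 2: row 1 has {1,3,4,5,6}; col 3 has {1,3,4,5,6}; box has {1,3,4,5,6} → only 2 remains.
(2,1) = 2: row 2 has {1,3,4,5}; col 1 has {1,4,5,6}; box has {1,3,4,5} → only 2 remains.
(2,6) = 6: row 2 has {1,2,3,4,5}; col 6 has {1,4,5}; box has {1,3,4,5} → only 6 remains.
(3,2) = 6: row 3 has {1,3,4,5}; col 2 has {3,5}; box has {1,2,3,4,5} → only 6 remains.
(3,5) = 2: row 3 has {1,3,4,5,6}; col 5 has {1,3}; box has {1,3,4,5,6} → only 2 remains.
(4,1) = 3: row 4 has {1,6}; col 1 has {1,2,4,5,6}; box has {5,6} → only 3 remains.
(4,4) = 4: row 4 has {1,3,6}; col 4 has {2,3,5,6}; box has {2,3,5,6} → only 4 remains.
(4,5) = 5: row 4 has {1,3,4,6}; col 5 has {1,2,3}; box has {1} → only 5 remains.
(5,5) = 4: row 5 has {2,5,6}; col 5 has {1,2,3,5}; box has {1,5} → only 4 remains.
(5,6) = 3: row 5 has {2,4,5,6}; col 6 has {1,4,5,6}; box has {1,4,5} → only 3 remains.
(6,4) = 1: row 6 has {3,5}; col 4 has {2,3,4,5,6}; box has {2,3,4,5,6} → only 1 remains.
(6,5) = 6: row 6 has {1,3,5}; col 5 has {1,2,3,4,5}; box has {1,3,4,5} → only 6 remains.
(6,6) = 2: row 6 has {1,3,5,6}; col 6 has {1,3,4,5,6}; box has {1,3,4,5,6} → only 2 remains.
(4,2) = 2: row 4 has {1,3,4,5,6}; col 2 has {3,5,6}; box has {3,5,6} → only 2 remains.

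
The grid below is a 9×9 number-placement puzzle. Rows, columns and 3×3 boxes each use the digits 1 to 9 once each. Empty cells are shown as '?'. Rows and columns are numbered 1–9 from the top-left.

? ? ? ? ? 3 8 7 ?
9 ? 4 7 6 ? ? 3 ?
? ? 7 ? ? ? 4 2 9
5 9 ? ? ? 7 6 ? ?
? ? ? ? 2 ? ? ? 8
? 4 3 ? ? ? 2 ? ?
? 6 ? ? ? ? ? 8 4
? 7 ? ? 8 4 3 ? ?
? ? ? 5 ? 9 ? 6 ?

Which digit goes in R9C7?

7

R5C2 = 1: row 5 has {2,8}; col 2 has {4,6,7,9}; box has {3,4,5,9} → only 1 remains.
R5C3 = 6: row 5 has {1,2,8}; col 3 has {3,4,7}; box has {1,3,4,5,9} → only 6 remains.
R5C6 = 5: row 5 has {1,2,6,8}; col 6 has {3,4,7,9}; box has {2,7} → only 5 remains.
R5C1 = 7: row 5 has {1,2,5,6,8}; col 1 has {5,9}; box has {1,3,4,5,6,9} → only 7 remains.
R5C7 = 9: row 5 has {1,2,5,6,7,8}; col 7 has {2,3,4,6,8}; box has {2,6,8} → only 9 remains.
R5C8 = 4: row 5 has {1,2,5,6,7,8,9}; col 8 has {2,3,6,7,8}; box has {2,6,8,9} → only 4 remains.
R6C1 = 8: row 6 has {2,3,4}; col 1 has {5,7,9}; box has {1,3,4,5,6,7,9} → only 8 remains.
R4C3 = 2: row 4 has {5,6,7,9}; col 3 has {3,4,6,7}; box has {1,3,4,5,6,7,8,9} → only 2 remains.
R4C8 = 1: row 4 has {2,5,6,7,9}; col 8 has {2,3,4,6,7,8}; box has {2,4,6,8,9} → only 1 remains.
R4C9 = 3: row 4 has {1,2,5,6,7,9}; col 9 has {4,8,9}; box has {1,2,4,6,8,9} → only 3 remains.
R5C4 = 3: row 5 has {1,2,4,5,6,7,8,9}; col 4 has {5,7}; box has {2,5,7} → only 3 remains.
R6C8 = 5: row 6 has {2,3,4,8}; col 8 has {1,2,3,4,6,7,8}; box has {1,2,3,4,6,8,9} → only 5 remains.
R6C9 = 7: row 6 has {2,3,4,5,8}; col 9 has {3,4,8,9}; box has {1,2,3,4,5,6,8,9} → only 7 remains.
R8C8 = 9: row 8 has {3,4,7,8}; col 8 has {1,2,3,4,5,6,7,8}; box has {3,4,6,8} → only 9 remains.
R4C5 = 4: row 4 has {1,2,3,5,6,7,9}; col 5 has {2,6,8}; box has {2,3,5,7} → only 4 remains.
R4C4 = 8: row 4 has {1,2,3,4,5,6,7,9}; col 4 has {3,5,7}; box has {2,3,4,5,7} → only 8 remains.
R3C4 = 1: row 3 has {2,4,7,9}; col 4 has {3,5,7,8}; box has {3,6,7} → only 1 remains.
R3C5 = 5: row 3 has {1,2,4,7,9}; col 5 has {2,4,6,8}; box has {1,3,6,7} → only 5 remains.
R3C6 = 8: row 3 has {1,2,4,5,7,9}; col 6 has {3,4,5,7,9}; box has {1,3,5,6,7} → only 8 remains.
R7C4 = 2: row 7 has {4,6,8}; col 4 has {1,3,5,7,8}; box has {4,5,8,9} → only 2 remains.
R7C6 = 1: row 7 has {2,4,6,8}; col 6 has {3,4,5,7,8,9}; box has {2,4,5,8,9} → only 1 remains.
R8C4 = 6: row 8 has {3,4,7,8,9}; col 4 has {1,2,3,5,7,8}; box has {1,2,4,5,8,9} → only 6 remains.
R1C5 = 9: row 1 has {3,7,8}; col 5 has {2,4,5,6,8}; box has {1,3,5,6,7,8} → only 9 remains.
R2C6 = 2: row 2 has {3,4,6,7,9}; col 6 has {1,3,4,5,7,8,9}; box has {1,3,5,6,7,8,9} → only 2 remains.
R3C2 = 3: row 3 has {1,2,4,5,7,8,9}; col 2 has {1,4,6,7,9}; box has {4,7,9} → only 3 remains.
R6C4 = 9: row 6 has {2,3,4,5,7,8}; col 4 has {1,2,3,5,6,7,8}; box has {2,3,4,5,7,8} → only 9 remains.
R6C5 = 1: row 6 has {2,3,4,5,7,8,9}; col 5 has {2,4,5,6,8,9}; box has {2,3,4,5,7,8,9} → only 1 remains.
R6C6 = 6: row 6 has {1,2,3,4,5,7,8,9}; col 6 has {1,2,3,4,5,7,8,9}; box has {1,2,3,4,5,7,8,9} → only 6 remains.
R7C1 = 3: row 7 has {1,2,4,6,8}; col 1 has {5,7,8,9}; box has {6,7} → only 3 remains.
R7C5 = 7: row 7 has {1,2,3,4,6,8}; col 5 has {1,2,4,5,6,8,9}; box has {1,2,4,5,6,8,9} → only 7 remains.
R7C7 = 5: row 7 has {1,2,3,4,6,7,8}; col 7 has {2,3,4,6,8,9}; box has {3,4,6,8,9} → only 5 remains.
R9C5 = 3: row 9 has {5,6,9}; col 5 has {1,2,4,5,6,7,8,9}; box has {1,2,4,5,6,7,8,9} → only 3 remains.
R1C4 = 4: row 1 has {3,7,8,9}; col 4 has {1,2,3,5,6,7,8,9}; box has {1,2,3,5,6,7,8,9} → only 4 remains.
R2C7 = 1: row 2 has {2,3,4,6,7,9}; col 7 has {2,3,4,5,6,8,9}; box has {2,3,4,7,8,9} → only 1 remains.
R2C9 = 5: row 2 has {1,2,3,4,6,7,9}; col 9 has {3,4,7,8,9}; box has {1,2,3,4,7,8,9} → only 5 remains.
R3C1 = 6: row 3 has {1,2,3,4,5,7,8,9}; col 1 has {3,5,7,8,9}; box has {3,4,7,9} → only 6 remains.
R7C3 = 9: row 7 has {1,2,3,4,5,6,7,8}; col 3 has {2,3,4,6,7}; box has {3,6,7} → only 9 remains.
R9C7 = 7: row 9 has {3,5,6,9}; col 7 has {1,2,3,4,5,6,8,9}; box has {3,4,5,6,8,9} → only 7 remains.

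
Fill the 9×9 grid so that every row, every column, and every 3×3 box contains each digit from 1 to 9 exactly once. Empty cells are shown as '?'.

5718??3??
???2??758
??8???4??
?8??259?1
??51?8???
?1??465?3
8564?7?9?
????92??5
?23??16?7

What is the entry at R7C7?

1

R1C5 = 6: row 1 has {1,3,5,7,8}; col 5 has {2,4,9}; box has {2,8} → only 6 remains.
R1C8 = 2: row 1 has {1,3,5,6,7,8}; col 8 has {5,9}; box has {3,4,5,7,8} → only 2 remains.
R1C9 = 9: row 1 has {1,2,3,5,6,7,8}; col 9 has {1,3,5,7,8}; box has {2,3,4,5,7,8} → only 9 remains.
R3C9 = 6: row 3 has {4,8}; col 9 has {1,3,5,7,8,9}; box has {2,3,4,5,7,8,9} → only 6 remains.
R5C7 = 2: row 5 has {1,5,8}; col 7 has {3,4,5,6,7,9}; box has {1,3,5,9} → only 2 remains.
R5C9 = 4: row 5 has {1,2,5,8}; col 9 has {1,3,5,6,7,8,9}; box has {1,2,3,5,9} → only 4 remains.
R7C5 = 3: row 7 has {4,5,6,7,8,9}; col 5 has {2,4,6,9}; box has {1,2,4,7,9} → only 3 remains.
R7C7 = 1: row 7 has {3,4,5,6,7,8,9}; col 7 has {2,3,4,5,6,7,9}; box has {5,6,7,9} → only 1 remains.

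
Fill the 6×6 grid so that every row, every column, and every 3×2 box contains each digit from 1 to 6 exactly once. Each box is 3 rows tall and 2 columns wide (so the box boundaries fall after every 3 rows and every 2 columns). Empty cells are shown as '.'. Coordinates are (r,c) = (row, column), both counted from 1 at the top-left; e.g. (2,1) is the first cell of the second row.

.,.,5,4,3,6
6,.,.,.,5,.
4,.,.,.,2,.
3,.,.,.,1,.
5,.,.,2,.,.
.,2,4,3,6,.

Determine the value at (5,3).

1

(1,2) = 1: row 1 has {3,4,5,6}; col 2 has {2}; box has {4,6} → only 1 remains.
(2,2) = 3: row 2 has {5,6}; col 2 has {1,2}; box has {1,4,6} → only 3 remains.
(2,4) = 1: row 2 has {3,5,6}; col 4 has {2,3,4}; box has {4,5} → only 1 remains.
(2,6) = 4: row 2 has {1,3,5,6}; col 6 has {6}; box has {2,3,5,6} → only 4 remains.
(3,2) = 5: row 3 has {2,4}; col 2 has {1,2,3}; box has {1,3,4,6} → only 5 remains.
(3,4) = 6: row 3 has {2,4,5}; col 4 has {1,2,3,4}; box has {1,4,5} → only 6 remains.
(3,6) = 1: row 3 has {2,4,5,6}; col 6 has {4,6}; box has {2,3,4,5,6} → only 1 remains.
(4,3) = 6: row 4 has {1,3}; col 3 has {4,5}; box has {2,3,4} → only 6 remains.
(4,4) = 5: row 4 has {1,3,6}; col 4 has {1,2,3,4,6}; box has {2,3,4,6} → only 5 remains.
(4,6) = 2: row 4 has {1,3,5,6}; col 6 has {1,4,6}; box has {1,6} → only 2 remains.
(5,3) = 1: row 5 has {2,5}; col 3 has {4,5,6}; box has {2,3,4,5,6} → only 1 remains.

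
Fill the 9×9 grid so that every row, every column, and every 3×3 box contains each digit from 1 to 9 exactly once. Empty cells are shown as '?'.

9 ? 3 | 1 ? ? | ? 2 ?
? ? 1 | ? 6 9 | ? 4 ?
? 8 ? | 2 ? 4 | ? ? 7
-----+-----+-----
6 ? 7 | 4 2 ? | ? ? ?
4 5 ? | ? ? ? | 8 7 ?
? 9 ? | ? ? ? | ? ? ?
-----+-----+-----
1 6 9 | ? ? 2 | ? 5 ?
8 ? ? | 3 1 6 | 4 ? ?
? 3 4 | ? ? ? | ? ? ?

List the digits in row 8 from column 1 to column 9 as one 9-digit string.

R3C1 = 5 (sole candidate).
R3C3 = 6 (sole candidate).
R3C5 = 3 (sole candidate).
R4C2 = 1 (sole candidate).
R5C3 = 2 (sole candidate).
R5C5 = 9 (sole candidate).
R6C1 = 3 (sole candidate).
R6C3 = 8 (sole candidate).
R8C3 = 5: row 8 has {1,3,4,6,8}; col 3 has {1,2,3,4,6,7,8,9}; box has {1,3,4,6,8,9} → only 5 remains.
R8C8 = 9: row 8 has {1,3,4,5,6,8}; col 8 has {2,4,5,7}; box has {4,5} → only 9 remains.
R8C9 = 2: row 8 has {1,3,4,5,6,8,9}; col 9 has {7}; box has {4,5,9} → only 2 remains.
R3C8 = 1 (sole candidate).
R4C8 = 3 (sole candidate).
R5C4 = 6 (sole candidate).
R5C9 = 1 (sole candidate).
R6C8 = 6 (sole candidate).
R8C2 = 7: row 8 has {1,2,3,4,5,6,8,9}; col 2 has {1,3,5,6,8,9}; box has {1,3,4,5,6,8,9} → only 7 remains.

875316492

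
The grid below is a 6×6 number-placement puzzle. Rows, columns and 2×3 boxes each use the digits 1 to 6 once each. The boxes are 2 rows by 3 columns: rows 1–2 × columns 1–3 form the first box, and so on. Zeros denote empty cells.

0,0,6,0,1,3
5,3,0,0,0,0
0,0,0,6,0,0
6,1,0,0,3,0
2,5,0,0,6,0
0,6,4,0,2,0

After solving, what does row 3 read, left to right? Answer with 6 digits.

342651

R1C1 = 4 (sole candidate).
R1C2 = 2 (sole candidate).
R1C4 = 5 (sole candidate).
R2C3 = 1 (sole candidate).
R2C5 = 4 (sole candidate).
R3C1 = 3: row 3 has {6}; col 1 has {2,4,5,6}; box has {1,6} → only 3 remains.
R3C2 = 4: row 3 has {3,6}; col 2 has {1,2,3,5,6}; box has {1,3,6} → only 4 remains.
R3C5 = 5: row 3 has {3,4,6}; col 5 has {1,2,3,4,6}; box has {3,6} → only 5 remains.
R5C3 = 3 (sole candidate).
R6C1 = 1 (sole candidate).
R6C4 = 3 (sole candidate).
R6C6 = 5 (sole candidate).
R2C4 = 2 (sole candidate).
R2C6 = 6 (sole candidate).
R3C3 = 2: row 3 has {3,4,5,6}; col 3 has {1,3,4,6}; box has {1,3,4,6} → only 2 remains.
R3C6 = 1: row 3 has {2,3,4,5,6}; col 6 has {3,5,6}; box has {3,5,6} → only 1 remains.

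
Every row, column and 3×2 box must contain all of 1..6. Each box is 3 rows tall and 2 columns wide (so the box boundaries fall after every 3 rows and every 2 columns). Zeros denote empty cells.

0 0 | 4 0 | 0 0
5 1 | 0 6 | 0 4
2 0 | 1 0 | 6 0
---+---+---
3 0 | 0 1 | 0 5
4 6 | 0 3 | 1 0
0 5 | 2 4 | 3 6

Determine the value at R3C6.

3

R1C1 = 6 (sole candidate).
R1C2 = 3 (sole candidate).
R2C3 = 3 (sole candidate).
R2C5 = 2 (sole candidate).
R3C2 = 4 (sole candidate).
R3C4 = 5 (sole candidate).
R3C6 = 3: row 3 has {1,2,4,5,6}; col 6 has {4,5,6}; box has {2,4,6} → only 3 remains.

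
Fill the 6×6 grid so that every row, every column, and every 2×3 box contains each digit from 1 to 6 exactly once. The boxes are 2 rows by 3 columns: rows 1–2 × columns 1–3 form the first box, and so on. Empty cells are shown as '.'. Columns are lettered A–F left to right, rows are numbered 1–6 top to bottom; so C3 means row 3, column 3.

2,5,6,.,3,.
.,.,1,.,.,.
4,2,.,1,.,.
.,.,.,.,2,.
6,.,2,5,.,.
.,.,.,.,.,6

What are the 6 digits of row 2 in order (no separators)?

341652

D1 = 4: row 1 has {2,3,5,6}; col 4 has {1,5}; box has {3} → only 4 remains.
F1 = 1: row 1 has {2,3,4,5,6}; col 6 has {6}; box has {3,4} → only 1 remains.
A2 = 3: row 2 has {1}; col 1 has {2,4,6}; box has {1,2,5,6} → only 3 remains.
B2 = 4: row 2 has {1,3}; col 2 has {2,5}; box has {1,2,3,5,6} → only 4 remains.
E3 = 6: in row 3, 6 can only go here (every other open cell in that row sees a 6).
E2 = 5: row 2 has {1,3,4}; col 5 has {2,3,6}; box has {1,3,4} → only 5 remains.
F2 = 2: row 2 has {1,3,4,5}; col 6 has {1,6}; box has {1,3,4,5} → only 2 remains.
D4 = 3: row 4 has {2}; col 4 has {1,4,5}; box has {1,2,6} → only 3 remains.
D6 = 2: row 6 has {6}; col 4 has {1,3,4,5}; box has {5,6} → only 2 remains.
D2 = 6: row 2 has {1,2,3,4,5}; col 4 has {1,2,3,4,5}; box has {1,2,3,4,5} → only 6 remains.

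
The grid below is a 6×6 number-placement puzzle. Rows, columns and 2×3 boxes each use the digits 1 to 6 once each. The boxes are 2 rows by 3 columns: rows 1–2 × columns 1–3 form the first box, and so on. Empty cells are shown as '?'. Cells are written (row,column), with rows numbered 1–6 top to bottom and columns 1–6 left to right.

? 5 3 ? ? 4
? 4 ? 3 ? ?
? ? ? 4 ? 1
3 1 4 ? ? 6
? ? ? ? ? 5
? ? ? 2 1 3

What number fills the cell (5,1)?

(2,6) = 2: row 2 has {3,4}; col 6 has {1,3,4,5,6}; box has {3,4} → only 2 remains.
(4,4) = 5: row 4 has {1,3,4,6}; col 4 has {2,3,4}; box has {1,4,6} → only 5 remains.
(4,5) = 2: row 4 has {1,3,4,5,6}; col 5 has {1}; box has {1,4,5,6} → only 2 remains.
(5,4) = 6: row 5 has {5}; col 4 has {2,3,4,5}; box has {1,2,3,5} → only 6 remains.
(5,5) = 4: row 5 has {5,6}; col 5 has {1,2}; box has {1,2,3,5,6} → only 4 remains.
(6,2) = 6: row 6 has {1,2,3}; col 2 has {1,4,5}; box has {} → only 6 remains.
(6,3) = 5: row 6 has {1,2,3,6}; col 3 has {3,4}; box has {6} → only 5 remains.
(1,4) = 1: row 1 has {3,4,5}; col 4 has {2,3,4,5,6}; box has {2,3,4} → only 1 remains.
(1,5) = 6: row 1 has {1,3,4,5}; col 5 has {1,2,4}; box has {1,2,3,4} → only 6 remains.
(2,5) = 5: row 2 has {2,3,4}; col 5 has {1,2,4,6}; box has {1,2,3,4,6} → only 5 remains.
(3,2) = 2: row 3 has {1,4}; col 2 has {1,4,5,6}; box has {1,3,4} → only 2 remains.
(3,3) = 6: row 3 has {1,2,4}; col 3 has {3,4,5}; box has {1,2,3,4} → only 6 remains.
(3,5) = 3: row 3 has {1,2,4,6}; col 5 has {1,2,4,5,6}; box has {1,2,4,5,6} → only 3 remains.
(5,2) = 3: row 5 has {4,5,6}; col 2 has {1,2,4,5,6}; box has {5,6} → only 3 remains.
(6,1) = 4: row 6 has {1,2,3,5,6}; col 1 has {3}; box has {3,5,6} → only 4 remains.
(1,1) = 2: row 1 has {1,3,4,5,6}; col 1 has {3,4}; box has {3,4,5} → only 2 remains.
(2,3) = 1: row 2 has {2,3,4,5}; col 3 has {3,4,5,6}; box has {2,3,4,5} → only 1 remains.
(3,1) = 5: row 3 has {1,2,3,4,6}; col 1 has {2,3,4}; box has {1,2,3,4,6} → only 5 remains.
(5,1) = 1: row 5 has {3,4,5,6}; col 1 has {2,3,4,5}; box has {3,4,5,6} → only 1 remains.

1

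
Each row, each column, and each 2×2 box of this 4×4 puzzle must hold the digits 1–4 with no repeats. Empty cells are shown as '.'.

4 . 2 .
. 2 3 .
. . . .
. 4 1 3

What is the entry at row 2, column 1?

1

row 1, column 4 = 1: row 1 has {2,4}; col 4 has {3}; box has {2,3} → only 1 remains.
row 2, column 1 = 1: row 2 has {2,3}; col 1 has {4}; box has {2,4} → only 1 remains.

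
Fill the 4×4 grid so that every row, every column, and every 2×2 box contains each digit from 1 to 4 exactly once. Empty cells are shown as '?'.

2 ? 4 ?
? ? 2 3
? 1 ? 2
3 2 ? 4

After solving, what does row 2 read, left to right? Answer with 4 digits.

row 1, column 2 = 3: row 1 has {2,4}; col 2 has {1,2}; box has {2} → only 3 remains.
row 1, column 4 = 1: row 1 has {2,3,4}; col 4 has {2,3,4}; box has {2,3,4} → only 1 remains.
row 2, column 2 = 4: row 2 has {2,3}; col 2 has {1,2,3}; box has {2,3} → only 4 remains.
row 3, column 1 = 4: row 3 has {1,2}; col 1 has {2,3}; box has {1,2,3} → only 4 remains.
row 3, column 3 = 3: row 3 has {1,2,4}; col 3 has {2,4}; box has {2,4} → only 3 remains.
row 4, column 3 = 1: row 4 has {2,3,4}; col 3 has {2,3,4}; box has {2,3,4} → only 1 remains.
row 2, column 1 = 1: row 2 has {2,3,4}; col 1 has {2,3,4}; box has {2,3,4} → only 1 remains.

1423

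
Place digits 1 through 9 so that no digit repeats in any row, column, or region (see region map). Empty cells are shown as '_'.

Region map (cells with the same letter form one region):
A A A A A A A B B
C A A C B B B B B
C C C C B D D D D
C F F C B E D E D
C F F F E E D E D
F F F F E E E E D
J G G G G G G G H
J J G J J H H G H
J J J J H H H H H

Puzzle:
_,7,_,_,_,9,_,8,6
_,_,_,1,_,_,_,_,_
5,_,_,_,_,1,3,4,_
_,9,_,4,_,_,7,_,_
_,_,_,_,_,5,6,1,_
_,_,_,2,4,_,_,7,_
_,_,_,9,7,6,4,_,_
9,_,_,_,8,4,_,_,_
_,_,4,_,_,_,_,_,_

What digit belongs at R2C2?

R1C1 = 4: in row 1, 4 can only go here (every other open cell in that row sees a 4).
R2C9 = 4: in row 2, 4 can only go here (every other open cell in that row sees a 4).
R5C2 = 4: in row 5, 4 can only go here (every other open cell in that row sees a 4).
R3C3 = 9: in column 3, 9 can only go here (every other open cell in that column sees a 9).
R3C5 = 2: row 3 has {1,3,4,5,9}; col 5 has {4,7,8}; region has {4,6,8} → only 2 remains.
R3C9 = 8: row 3 has {1,2,3,4,5,9}; col 9 has {4,6}; region has {1,3,4,6,7} → only 8 remains.
R3C2 = 6: row 3 has {1,2,3,4,5,8,9}; col 2 has {4,7,9}; region has {1,4,5,9} → only 6 remains.
R3C4 = 7: row 3 has {1,2,3,4,5,6,8,9}; col 4 has {1,2,4,9}; region has {1,4,5,6,9} → only 7 remains.
R2C3 = 6: in row 2, 6 can only go here (every other open cell in that row sees a 6).
R2C6 = 7: in row 2, 7 can only go here (every other open cell in that row sees a 7).
R4C8 = 6: in row 4, 6 can only go here (every other open cell in that row sees a 6).
R5C3 = 7: in row 5, 7 can only go here (every other open cell in that row sees a 7).
R6C1 = 6: in row 6, 6 can only go here (every other open cell in that row sees a 6).
R8C4 = 6: in row 8, 6 can only go here (every other open cell in that row sees a 6).
R8C9 = 7: in row 8, 7 can only go here (every other open cell in that row sees a 7).
R9C5 = 6: in row 9, 6 can only go here (every other open cell in that row sees a 6).
R9C1 = 7: in row 9, 7 can only go here (every other open cell in that row sees a 7).
R7C1 = 1: in column 1, 1 can only go here (every other open cell in that column sees a 1).
R6C2 = 1: in column 2, 1 can only go here (every other open cell in that column sees a 1).
R4C5 = 1: in row 4, 1 can only go here (every other open cell in that row sees a 1).
R5C4 = 8: in column 4, 8 can only go here (every other open cell in that column sees an 8).
R7C3 = 8: in column 3, 8 can only go here (every other open cell in that column sees an 8).
R2C2 = 8: in column 2, 8 can only go here (every other open cell in that column sees an 8).

8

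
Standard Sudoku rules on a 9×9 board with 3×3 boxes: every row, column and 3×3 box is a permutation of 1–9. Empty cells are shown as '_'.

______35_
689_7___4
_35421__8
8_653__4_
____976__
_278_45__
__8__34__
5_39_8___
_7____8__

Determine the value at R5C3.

R1C4 = 6: row 1 has {3,5}; col 4 has {4,5,8,9}; box has {1,2,4,7} → only 6 remains.
R1C5 = 8: row 1 has {3,5,6}; col 5 has {2,3,7,9}; box has {1,2,4,6,7} → only 8 remains.
R1C6 = 9: row 1 has {3,5,6,8}; col 6 has {1,3,4,7,8}; box has {1,2,4,6,7,8} → only 9 remains.
R2C4 = 3: row 2 has {4,6,7,8,9}; col 4 has {4,5,6,8,9}; box has {1,2,4,6,7,8,9} → only 3 remains.
R2C6 = 5: row 2 has {3,4,6,7,8,9}; col 6 has {1,3,4,7,8,9}; box has {1,2,3,4,6,7,8,9} → only 5 remains.
R3C1 = 7: row 3 has {1,2,3,4,5,8}; col 1 has {5,6,8}; box has {3,5,6,8,9} → only 7 remains.
R3C7 = 9: row 3 has {1,2,3,4,5,7,8}; col 7 has {3,4,5,6,8}; box has {3,4,5,8} → only 9 remains.
R3C8 = 6: row 3 has {1,2,3,4,5,7,8,9}; col 8 has {4,5}; box has {3,4,5,8,9} → only 6 remains.
R4C6 = 2: row 4 has {3,4,5,6,8}; col 6 has {1,3,4,5,7,8,9}; box has {3,4,5,7,8,9} → only 2 remains.
R5C4 = 1: row 5 has {6,7,9}; col 4 has {3,4,5,6,8,9}; box has {2,3,4,5,7,8,9} → only 1 remains.
R6C5 = 6: row 6 has {2,4,5,7,8}; col 5 has {2,3,7,8,9}; box has {1,2,3,4,5,7,8,9} → only 6 remains.
R9C4 = 2: row 9 has {7,8}; col 4 has {1,3,4,5,6,8,9}; box has {3,8,9} → only 2 remains.
R9C6 = 6: row 9 has {2,7,8}; col 6 has {1,2,3,4,5,7,8,9}; box has {2,3,8,9} → only 6 remains.
R5C3 = 4: row 5 has {1,6,7,9}; col 3 has {3,5,6,7,8,9}; box has {2,6,7,8} → only 4 remains.

4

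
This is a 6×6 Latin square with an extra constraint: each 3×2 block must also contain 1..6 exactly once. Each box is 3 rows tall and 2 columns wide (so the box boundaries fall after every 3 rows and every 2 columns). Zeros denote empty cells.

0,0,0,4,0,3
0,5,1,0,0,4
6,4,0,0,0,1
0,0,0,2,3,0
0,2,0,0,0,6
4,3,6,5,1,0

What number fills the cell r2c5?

2

r1c2 = 1: row 1 has {3,4}; col 2 has {2,3,4,5}; box has {4,5,6} → only 1 remains.
r3c4 = 3: row 3 has {1,4,6}; col 4 has {2,4,5}; box has {1,4} → only 3 remains.
r4c2 = 6: row 4 has {2,3}; col 2 has {1,2,3,4,5}; box has {2,3,4} → only 6 remains.
r4c3 = 4: row 4 has {2,3,6}; col 3 has {1,6}; box has {2,5,6} → only 4 remains.
r4c6 = 5: row 4 has {2,3,4,6}; col 6 has {1,3,4,6}; box has {1,3,6} → only 5 remains.
r5c3 = 3: row 5 has {2,6}; col 3 has {1,4,6}; box has {2,4,5,6} → only 3 remains.
r5c4 = 1: row 5 has {2,3,6}; col 4 has {2,3,4,5}; box has {2,3,4,5,6} → only 1 remains.
r5c5 = 4: row 5 has {1,2,3,6}; col 5 has {1,3}; box has {1,3,5,6} → only 4 remains.
r6c6 = 2: row 6 has {1,3,4,5,6}; col 6 has {1,3,4,5,6}; box has {1,3,4,5,6} → only 2 remains.
r1c1 = 2: row 1 has {1,3,4}; col 1 has {4,6}; box has {1,4,5,6} → only 2 remains.
r1c3 = 5: row 1 has {1,2,3,4}; col 3 has {1,3,4,6}; box has {1,3,4} → only 5 remains.
r1c5 = 6: row 1 has {1,2,3,4,5}; col 5 has {1,3,4}; box has {1,3,4} → only 6 remains.
r2c1 = 3: row 2 has {1,4,5}; col 1 has {2,4,6}; box has {1,2,4,5,6} → only 3 remains.
r2c4 = 6: row 2 has {1,3,4,5}; col 4 has {1,2,3,4,5}; box has {1,3,4,5} → only 6 remains.
r2c5 = 2: row 2 has {1,3,4,5,6}; col 5 has {1,3,4,6}; box has {1,3,4,6} → only 2 remains.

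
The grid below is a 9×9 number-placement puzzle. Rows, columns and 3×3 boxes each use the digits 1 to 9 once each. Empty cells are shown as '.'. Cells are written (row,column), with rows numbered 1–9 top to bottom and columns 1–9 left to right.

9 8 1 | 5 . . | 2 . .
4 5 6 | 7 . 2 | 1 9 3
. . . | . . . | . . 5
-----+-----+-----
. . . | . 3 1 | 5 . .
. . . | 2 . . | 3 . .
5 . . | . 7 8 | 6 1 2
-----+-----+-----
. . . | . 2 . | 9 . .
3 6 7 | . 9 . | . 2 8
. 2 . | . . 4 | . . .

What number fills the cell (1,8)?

(2,5) = 8 (sole candidate).
(8,4) = 1 (sole candidate).
(8,6) = 5 (sole candidate).
(8,7) = 4 (sole candidate).
(9,5) = 6 (sole candidate).
(9,7) = 7 (sole candidate).
(9,9) = 1 (sole candidate).
(1,5) = 4 (sole candidate).
(3,5) = 1 (sole candidate).
(3,7) = 8 (sole candidate).
(5,5) = 5 (sole candidate).
(7,9) = 6 (sole candidate).
(9,1) = 8 (sole candidate).
(9,4) = 3 (sole candidate).
(9,8) = 5 (sole candidate).
(1,9) = 7 (sole candidate).
(7,1) = 1 (sole candidate).
(7,2) = 4 (sole candidate).
(7,3) = 5 (sole candidate).
(7,4) = 8 (sole candidate).
(7,6) = 7 (sole candidate).
(7,8) = 3 (sole candidate).
(9,3) = 9 (sole candidate).
(1,8) = 6: row 1 has {1,2,4,5,7,8,9}; col 8 has {1,2,3,5,9}; box has {1,2,3,5,7,8,9} → only 6 remains.

6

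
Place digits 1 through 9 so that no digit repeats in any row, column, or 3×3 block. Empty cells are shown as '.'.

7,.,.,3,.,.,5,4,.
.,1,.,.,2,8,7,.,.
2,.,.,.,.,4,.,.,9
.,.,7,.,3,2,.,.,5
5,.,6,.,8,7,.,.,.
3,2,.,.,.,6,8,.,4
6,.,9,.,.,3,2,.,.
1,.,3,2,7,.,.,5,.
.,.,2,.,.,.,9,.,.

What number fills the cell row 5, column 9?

row 1, column 3 = 8 (sole candidate).
row 3, column 3 = 5 (sole candidate).
row 6, column 3 = 1 (sole candidate).
row 8, column 6 = 9 (sole candidate).
row 1, column 6 = 1 (sole candidate).
row 2, column 3 = 4 (sole candidate).
row 3, column 5 = 6 (sole candidate).
row 9, column 6 = 5 (sole candidate).
row 1, column 5 = 9 (sole candidate).
row 2, column 1 = 9 (sole candidate).
row 2, column 4 = 5 (sole candidate).
row 3, column 2 = 3 (sole candidate).
row 3, column 4 = 7 (sole candidate).
row 3, column 7 = 1 (sole candidate).
row 3, column 8 = 8 (sole candidate).
row 4, column 7 = 6 (sole candidate).
row 5, column 7 = 3 (sole candidate).
row 6, column 4 = 9 (sole candidate).
row 6, column 5 = 5 (sole candidate).
row 6, column 8 = 7 (sole candidate).
row 7, column 8 = 1 (sole candidate).
row 8, column 7 = 4 (sole candidate).
row 1, column 2 = 6 (sole candidate).
row 1, column 9 = 2 (sole candidate).
row 4, column 8 = 9 (sole candidate).
row 5, column 8 = 2 (sole candidate).
row 5, column 9 = 1: row 5 has {2,3,5,6,7,8}; col 9 has {2,4,5,9}; box has {2,3,4,5,6,7,8,9} → only 1 remains.

1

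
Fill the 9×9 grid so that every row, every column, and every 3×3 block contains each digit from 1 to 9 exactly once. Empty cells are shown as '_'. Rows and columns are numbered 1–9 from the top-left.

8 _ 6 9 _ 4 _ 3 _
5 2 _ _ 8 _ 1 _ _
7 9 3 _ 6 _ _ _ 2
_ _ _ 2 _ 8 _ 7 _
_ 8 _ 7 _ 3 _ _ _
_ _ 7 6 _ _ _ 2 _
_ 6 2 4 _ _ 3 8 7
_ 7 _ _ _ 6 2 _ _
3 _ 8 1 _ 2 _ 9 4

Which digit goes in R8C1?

R1C2 = 1 (sole candidate).
R1C9 = 5 (sole candidate).
R2C3 = 4 (sole candidate).
R2C4 = 3 (sole candidate).
R2C6 = 7 (sole candidate).
R2C8 = 6 (sole candidate).
R2C9 = 9 (sole candidate).
R3C4 = 5 (sole candidate).
R3C6 = 1 (sole candidate).
R3C8 = 4 (sole candidate).
R8C4 = 8 (sole candidate).
R8C9 = 1 (sole candidate).
R9C2 = 5 (sole candidate).
R9C5 = 7 (sole candidate).
R9C7 = 6 (sole candidate).
R1C5 = 2 (sole candidate).
R1C7 = 7 (sole candidate).
R3C7 = 8 (sole candidate).
R5C9 = 6 (sole candidate).
R8C3 = 9 (sole candidate).
R8C8 = 5 (sole candidate).
R4C9 = 3 (sole candidate).
R5C8 = 1 (sole candidate).
R6C9 = 8 (sole candidate).
R7C1 = 1 (sole candidate).
R8C1 = 4: row 8 has {1,2,5,6,7,8,9}; col 1 has {1,3,5,7,8}; box has {1,2,3,5,6,7,8,9} → only 4 remains.

4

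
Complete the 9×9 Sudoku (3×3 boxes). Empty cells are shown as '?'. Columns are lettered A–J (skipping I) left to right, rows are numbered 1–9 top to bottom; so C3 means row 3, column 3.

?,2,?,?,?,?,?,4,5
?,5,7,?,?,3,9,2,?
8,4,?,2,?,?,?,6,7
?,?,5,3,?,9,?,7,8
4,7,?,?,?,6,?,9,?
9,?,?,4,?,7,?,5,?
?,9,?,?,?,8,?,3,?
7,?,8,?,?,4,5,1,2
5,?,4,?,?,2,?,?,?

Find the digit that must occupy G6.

F1 = 1: row 1 has {2,4,5}; col 6 has {2,3,4,6,7,8,9}; box has {2,3} → only 1 remains.
J2 = 1: row 2 has {2,3,5,7,9}; col 9 has {2,5,7,8}; box has {2,4,5,6,7,9} → only 1 remains.
F3 = 5: row 3 has {2,4,6,7,8}; col 6 has {1,2,3,4,6,7,8,9}; box has {1,2,3} → only 5 remains.
G3 = 3: row 3 has {2,4,5,6,7,8}; col 7 has {5,9}; box has {1,2,4,5,6,7,9} → only 3 remains.
J5 = 3: row 5 has {4,6,7,9}; col 9 has {1,2,5,7,8}; box has {5,7,8,9} → only 3 remains.
J6 = 6: row 6 has {4,5,7,9}; col 9 has {1,2,3,5,7,8}; box has {3,5,7,8,9} → only 6 remains.
J7 = 4: row 7 has {3,8,9}; col 9 has {1,2,3,5,6,7,8}; box has {1,2,3,5} → only 4 remains.
H9 = 8: row 9 has {2,4,5}; col 8 has {1,2,3,4,5,6,7,9}; box has {1,2,3,4,5} → only 8 remains.
J9 = 9: row 9 has {2,4,5,8}; col 9 has {1,2,3,4,5,6,7,8}; box has {1,2,3,4,5,8} → only 9 remains.
G1 = 8: row 1 has {1,2,4,5}; col 7 has {3,5,9}; box has {1,2,3,4,5,6,7,9} → only 8 remains.
A2 = 6: row 2 has {1,2,3,5,7,9}; col 1 has {4,5,7,8,9}; box has {2,4,5,7,8} → only 6 remains.
D2 = 8: row 2 has {1,2,3,5,6,7,9}; col 4 has {2,3,4}; box has {1,2,3,5} → only 8 remains.
E2 = 4: row 2 has {1,2,3,5,6,7,8,9}; col 5 has {}; box has {1,2,3,5,8} → only 4 remains.
E3 = 9: row 3 has {2,3,4,5,6,7,8}; col 5 has {4}; box has {1,2,3,4,5,8} → only 9 remains.
A1 = 3: row 1 has {1,2,4,5,8}; col 1 has {4,5,6,7,8,9}; box has {2,4,5,6,7,8} → only 3 remains.
C1 = 9: row 1 has {1,2,3,4,5,8}; col 3 has {4,5,7,8}; box has {2,3,4,5,6,7,8} → only 9 remains.
C3 = 1: row 3 has {2,3,4,5,6,7,8,9}; col 3 has {4,5,7,8,9}; box has {2,3,4,5,6,7,8,9} → only 1 remains.
C5 = 2: row 5 has {3,4,6,7,9}; col 3 has {1,4,5,7,8,9}; box has {4,5,7,9} → only 2 remains.
G5 = 1: row 5 has {2,3,4,6,7,9}; col 7 has {3,5,8,9}; box has {3,5,6,7,8,9} → only 1 remains.
C6 = 3: row 6 has {4,5,6,7,9}; col 3 has {1,2,4,5,7,8,9}; box has {2,4,5,7,9} → only 3 remains.
G6 = 2: row 6 has {3,4,5,6,7,9}; col 7 has {1,3,5,8,9}; box has {1,3,5,6,7,8,9} → only 2 remains.

2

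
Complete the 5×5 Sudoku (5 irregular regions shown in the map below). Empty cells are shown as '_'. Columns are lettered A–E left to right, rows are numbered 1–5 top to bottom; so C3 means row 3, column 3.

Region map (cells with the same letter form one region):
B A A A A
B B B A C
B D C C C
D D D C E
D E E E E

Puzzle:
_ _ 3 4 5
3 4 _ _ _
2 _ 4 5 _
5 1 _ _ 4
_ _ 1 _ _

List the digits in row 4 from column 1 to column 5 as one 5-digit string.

51234

A1 = 1: row 1 has {3,4,5}; col 1 has {2,3,5}; region has {2,3,4} → only 1 remains.
B1 = 2: row 1 has {1,3,4,5}; col 2 has {1,4}; region has {3,4,5} → only 2 remains.
C2 = 5: row 2 has {3,4}; col 3 has {1,3,4}; region has {1,2,3,4} → only 5 remains.
D2 = 1: row 2 has {3,4,5}; col 4 has {4,5}; region has {2,3,4,5} → only 1 remains.
E2 = 2: row 2 has {1,3,4,5}; col 5 has {4,5}; region has {4,5} → only 2 remains.
B3 = 3: row 3 has {2,4,5}; col 2 has {1,2,4}; region has {1,5} → only 3 remains.
E3 = 1: row 3 has {2,3,4,5}; col 5 has {2,4,5}; region has {2,4,5} → only 1 remains.
C4 = 2: row 4 has {1,4,5}; col 3 has {1,3,4,5}; region has {1,3,5} → only 2 remains.
D4 = 3: row 4 has {1,2,4,5}; col 4 has {1,4,5}; region has {1,2,4,5} → only 3 remains.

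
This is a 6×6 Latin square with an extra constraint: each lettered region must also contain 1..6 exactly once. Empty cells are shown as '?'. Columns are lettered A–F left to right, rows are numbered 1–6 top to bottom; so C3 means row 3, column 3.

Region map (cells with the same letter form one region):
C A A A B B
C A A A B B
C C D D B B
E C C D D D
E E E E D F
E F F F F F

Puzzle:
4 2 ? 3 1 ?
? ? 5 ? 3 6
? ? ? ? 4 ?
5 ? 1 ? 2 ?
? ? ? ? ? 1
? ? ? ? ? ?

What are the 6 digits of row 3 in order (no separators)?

C1 = 6: row 1 has {1,2,3,4}; col 3 has {1,5}; region has {2,3,5} → only 6 remains.
F1 = 5: row 1 has {1,2,3,4,6}; col 6 has {1,6}; region has {1,3,4,6} → only 5 remains.
A2 = 2: row 2 has {3,5,6}; col 1 has {4,5}; region has {1,4} → only 2 remains.
C3 = 3: row 3 has {4}; col 3 has {1,5,6}; region has {2} → only 3 remains.
F3 = 2: row 3 has {3,4}; col 6 has {1,5,6}; region has {1,3,4,5,6} → only 2 remains.
F4 = 4: row 4 has {1,2,5}; col 6 has {1,2,5,6}; region has {2,3} → only 4 remains.
F6 = 3: row 6 has {}; col 6 has {1,2,4,5,6}; region has {1} → only 3 remains.
A3 = 6: row 3 has {2,3,4}; col 1 has {2,4,5}; region has {1,2,4} → only 6 remains.
B3 = 5: row 3 has {2,3,4,6}; col 2 has {2}; region has {1,2,4,6} → only 5 remains.
D3 = 1: row 3 has {2,3,4,5,6}; col 4 has {3}; region has {2,3,4} → only 1 remains.

653142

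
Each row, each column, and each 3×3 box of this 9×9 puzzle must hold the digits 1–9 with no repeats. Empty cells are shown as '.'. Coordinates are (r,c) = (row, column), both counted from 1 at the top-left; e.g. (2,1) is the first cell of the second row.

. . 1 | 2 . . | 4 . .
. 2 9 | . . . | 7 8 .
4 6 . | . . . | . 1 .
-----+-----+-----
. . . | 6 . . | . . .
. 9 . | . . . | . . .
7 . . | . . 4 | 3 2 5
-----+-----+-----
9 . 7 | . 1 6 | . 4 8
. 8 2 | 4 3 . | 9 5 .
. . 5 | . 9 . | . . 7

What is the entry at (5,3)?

3

(6,2) = 1 (sole candidate).
(6,5) = 8 (sole candidate).
(7,2) = 3 (sole candidate).
(7,4) = 5 (sole candidate).
(7,7) = 2 (sole candidate).
(8,6) = 7 (sole candidate).
(9,2) = 4 (sole candidate).
(9,4) = 8 (sole candidate).
(9,6) = 2 (sole candidate).
(3,7) = 5 (sole candidate).
(4,2) = 5 (sole candidate).
(6,3) = 6 (sole candidate).
(6,4) = 9 (sole candidate).
(1,2) = 7 (sole candidate).
(3,5) = 7 (sole candidate).
(4,5) = 2 (sole candidate).
(5,5) = 5 (sole candidate).
(1,5) = 6 (sole candidate).
(2,5) = 4 (sole candidate).
(3,4) = 3 (sole candidate).
(2,4) = 1 (sole candidate).
(2,6) = 5 (sole candidate).
(3,3) = 8 (sole candidate).
(3,6) = 9 (sole candidate).
(3,9) = 2 (sole candidate).
(5,4) = 7 (sole candidate).
(5,8) = 6 (sole candidate).
(9,8) = 3 (sole candidate).
(1,6) = 8 (sole candidate).
(1,8) = 9 (sole candidate).
(1,9) = 3 (sole candidate).
(2,1) = 3 (sole candidate).
(2,9) = 6 (sole candidate).
(4,1) = 8 (sole candidate).
(4,7) = 1 (sole candidate).
(4,8) = 7 (sole candidate).
(5,1) = 2 (sole candidate).
(5,7) = 8 (sole candidate).
(5,9) = 4 (sole candidate).
(8,9) = 1 (sole candidate).
(9,7) = 6 (sole candidate).
(1,1) = 5 (sole candidate).
(4,6) = 3 (sole candidate).
(4,9) = 9 (sole candidate).
(5,3) = 3: row 5 has {2,4,5,6,7,8,9}; col 3 has {1,2,5,6,7,8,9}; box has {1,2,5,6,7,8,9} → only 3 remains.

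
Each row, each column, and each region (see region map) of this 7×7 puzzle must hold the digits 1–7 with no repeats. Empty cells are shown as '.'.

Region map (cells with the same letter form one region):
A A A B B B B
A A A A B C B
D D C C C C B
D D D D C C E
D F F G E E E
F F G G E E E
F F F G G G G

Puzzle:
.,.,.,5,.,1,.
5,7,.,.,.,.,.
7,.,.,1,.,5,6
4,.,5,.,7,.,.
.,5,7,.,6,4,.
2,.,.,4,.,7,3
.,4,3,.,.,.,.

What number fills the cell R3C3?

R1C7 = 7 (hidden single in row 1).
R2C3 = 1 (hidden single in row 2).
R6C3 = 6 (sole candidate).
R7C6 = 2 (sole candidate).
R5C4 = 3 (sole candidate).
R6C2 = 1 (sole candidate).
R6C5 = 5 (sole candidate).
R7C1 = 6 (sole candidate).
R7C4 = 7 (sole candidate).
R7C5 = 1 (sole candidate).
R7C7 = 5 (sole candidate).
R1C1 = 3 (sole candidate).
R5C1 = 1 (sole candidate).
R5C7 = 2 (sole candidate).
R2C7 = 4 (sole candidate).
R4C7 = 1 (sole candidate).
R1C5 = 2 (sole candidate).
R2C5 = 3 (sole candidate).
R2C6 = 6 (sole candidate).
R3C5 = 4 (sole candidate).
R4C6 = 3 (sole candidate).
R1C2 = 6 (sole candidate).
R1C3 = 4 (sole candidate).
R2C4 = 2 (sole candidate).
R3C3 = 2: row 3 has {1,4,5,6,7}; col 3 has {1,3,4,5,6,7}; region has {1,3,4,5,6,7} → only 2 remains.

2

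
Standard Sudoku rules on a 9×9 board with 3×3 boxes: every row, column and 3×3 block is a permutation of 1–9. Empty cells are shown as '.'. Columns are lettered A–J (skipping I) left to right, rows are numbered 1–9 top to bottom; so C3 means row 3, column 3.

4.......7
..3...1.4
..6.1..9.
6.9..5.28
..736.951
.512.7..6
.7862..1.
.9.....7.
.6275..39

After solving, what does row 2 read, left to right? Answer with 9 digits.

C1 = 5 (sole candidate).
E4 = 4 (sole candidate).
F5 = 8 (sole candidate).
E6 = 9 (sole candidate).
H6 = 4 (sole candidate).
J7 = 5 (sole candidate).
C8 = 4 (sole candidate).
J8 = 2 (sole candidate).
A9 = 1 (sole candidate).
F9 = 4 (sole candidate).
G9 = 8 (sole candidate).
J3 = 3 (sole candidate).
B4 = 3 (sole candidate).
D4 = 1 (sole candidate).
G4 = 7 (sole candidate).
A5 = 2 (sole candidate).
B5 = 4 (sole candidate).
A6 = 8 (sole candidate).
G6 = 3 (sole candidate).
A7 = 3 (sole candidate).
F7 = 9 (sole candidate).
G7 = 4 (sole candidate).
A8 = 5 (sole candidate).
D8 = 8 (sole candidate).
E8 = 3 (sole candidate).
F8 = 1 (sole candidate).
G8 = 6 (sole candidate).
D1 = 9 (sole candidate).
E1 = 8 (sole candidate).
G1 = 2 (sole candidate).
H1 = 6 (sole candidate).
D2 = 5: row 2 has {1,3,4}; col 4 has {1,2,3,6,7,8,9}; box has {1,8,9} → only 5 remains.
E2 = 7: row 2 has {1,3,4,5}; col 5 has {1,2,3,4,5,6,8,9}; box has {1,5,8,9} → only 7 remains.
H2 = 8: row 2 has {1,3,4,5,7}; col 8 has {1,2,3,4,5,6,7,9}; box has {1,2,3,4,6,7,9} → only 8 remains.
A3 = 7 (sole candidate).
D3 = 4 (sole candidate).
F3 = 2 (sole candidate).
G3 = 5 (sole candidate).
B1 = 1 (sole candidate).
F1 = 3 (sole candidate).
A2 = 9: row 2 has {1,3,4,5,7,8}; col 1 has {1,2,3,4,5,6,7,8}; box has {1,3,4,5,6,7} → only 9 remains.
B2 = 2: row 2 has {1,3,4,5,7,8,9}; col 2 has {1,3,4,5,6,7,9}; box has {1,3,4,5,6,7,9} → only 2 remains.
F2 = 6: row 2 has {1,2,3,4,5,7,8,9}; col 6 has {1,2,3,4,5,7,8,9}; box has {1,2,3,4,5,7,8,9} → only 6 remains.

923576184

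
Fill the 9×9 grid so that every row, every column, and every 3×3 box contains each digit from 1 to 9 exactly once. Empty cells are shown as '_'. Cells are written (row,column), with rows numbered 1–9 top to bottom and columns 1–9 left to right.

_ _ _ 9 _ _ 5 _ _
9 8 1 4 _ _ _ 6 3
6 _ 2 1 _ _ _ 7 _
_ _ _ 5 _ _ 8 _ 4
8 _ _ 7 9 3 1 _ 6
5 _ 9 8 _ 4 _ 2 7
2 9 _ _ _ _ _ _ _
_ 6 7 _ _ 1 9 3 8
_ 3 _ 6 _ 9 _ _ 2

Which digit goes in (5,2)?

(1,9) = 1 (sole candidate).
(2,7) = 2 (sole candidate).
(3,7) = 4 (sole candidate).
(3,9) = 9 (sole candidate).
(4,8) = 9 (sole candidate).
(5,3) = 4 (sole candidate).
(5,8) = 5 (sole candidate).
(6,2) = 1 (sole candidate).
(6,5) = 6 (sole candidate).
(6,7) = 3 (sole candidate).
(7,4) = 3 (sole candidate).
(7,9) = 5 (sole candidate).
(8,1) = 4 (sole candidate).
(8,4) = 2 (sole candidate).
(8,5) = 5 (sole candidate).
(9,1) = 1 (sole candidate).
(9,7) = 7 (sole candidate).
(9,8) = 4 (sole candidate).
(1,3) = 3 (sole candidate).
(1,8) = 8 (sole candidate).
(2,5) = 7 (sole candidate).
(2,6) = 5 (sole candidate).
(3,2) = 5 (sole candidate).
(3,6) = 8 (sole candidate).
(4,3) = 6 (sole candidate).
(4,6) = 2 (sole candidate).
(5,2) = 2: row 5 has {1,3,4,5,6,7,8,9}; col 2 has {1,3,5,6,8,9}; box has {1,4,5,6,8,9} → only 2 remains.

2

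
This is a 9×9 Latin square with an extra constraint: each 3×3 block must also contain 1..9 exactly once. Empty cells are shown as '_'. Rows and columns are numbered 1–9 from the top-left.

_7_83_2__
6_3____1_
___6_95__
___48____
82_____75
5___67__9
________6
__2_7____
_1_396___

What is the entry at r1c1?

9

r1c9 = 4: row 1 has {2,3,7,8}; col 9 has {5,6,9}; box has {1,2,5} → only 4 remains.
r5c5 = 1: row 5 has {2,5,7,8}; col 5 has {3,6,7,8,9}; box has {4,6,7,8} → only 1 remains.
r5c6 = 3: row 5 has {1,2,5,7,8}; col 6 has {6,7,9}; box has {1,4,6,7,8} → only 3 remains.
r6c4 = 2: row 6 has {5,6,7,9}; col 4 has {3,4,6,8}; box has {1,3,4,6,7,8} → only 2 remains.
r4c6 = 5: row 4 has {4,8}; col 6 has {3,6,7,9}; box has {1,2,3,4,6,7,8} → only 5 remains.
r5c4 = 9: row 5 has {1,2,3,5,7,8}; col 4 has {2,3,4,6,8}; box has {1,2,3,4,5,6,7,8} → only 9 remains.
r1c6 = 1: row 1 has {2,3,4,7,8}; col 6 has {3,5,6,7,9}; box has {3,6,8,9} → only 1 remains.
r1c1 = 9: row 1 has {1,2,3,4,7,8}; col 1 has {5,6,8}; box has {3,6,7} → only 9 remains.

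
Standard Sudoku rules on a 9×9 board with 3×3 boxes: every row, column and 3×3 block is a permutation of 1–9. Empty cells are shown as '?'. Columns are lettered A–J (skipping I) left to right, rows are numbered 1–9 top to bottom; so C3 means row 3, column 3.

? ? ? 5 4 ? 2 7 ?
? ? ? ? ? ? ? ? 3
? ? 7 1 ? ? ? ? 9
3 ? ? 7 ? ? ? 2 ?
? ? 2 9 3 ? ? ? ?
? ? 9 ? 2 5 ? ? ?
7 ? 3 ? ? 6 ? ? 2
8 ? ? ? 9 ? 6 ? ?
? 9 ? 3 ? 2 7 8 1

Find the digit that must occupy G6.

3

D8 = 4: row 8 has {6,8,9}; col 4 has {1,3,5,7,9}; box has {2,3,6,9} → only 4 remains.
J8 = 5: row 8 has {4,6,8,9}; col 9 has {1,2,3,9}; box has {1,2,6,7,8} → only 5 remains.
E9 = 5: row 9 has {1,2,3,7,8,9}; col 5 has {2,3,4,9}; box has {2,3,4,6,9} → only 5 remains.
D7 = 8: row 7 has {2,3,6,7}; col 4 has {1,3,4,5,7,9}; box has {2,3,4,5,6,9} → only 8 remains.
E7 = 1: row 7 has {2,3,6,7,8}; col 5 has {2,3,4,5,9}; box has {2,3,4,5,6,8,9} → only 1 remains.
C8 = 1: row 8 has {4,5,6,8,9}; col 3 has {2,3,7,9}; box has {3,7,8,9} → only 1 remains.
F8 = 7: row 8 has {1,4,5,6,8,9}; col 6 has {2,5,6}; box has {1,2,3,4,5,6,8,9} → only 7 remains.
H8 = 3: row 8 has {1,4,5,6,7,8,9}; col 8 has {2,7,8}; box has {1,2,5,6,7,8} → only 3 remains.
D6 = 6: row 6 has {2,5,9}; col 4 has {1,3,4,5,7,8,9}; box has {2,3,5,7,9} → only 6 remains.
B8 = 2: row 8 has {1,3,4,5,6,7,8,9}; col 2 has {9}; box has {1,3,7,8,9} → only 2 remains.
D2 = 2: row 2 has {3}; col 4 has {1,3,4,5,6,7,8,9}; box has {1,4,5} → only 2 remains.
E4 = 8: row 4 has {2,3,7}; col 5 has {1,2,3,4,5,9}; box has {2,3,5,6,7,9} → only 8 remains.
E3 = 6: row 3 has {1,7,9}; col 5 has {1,2,3,4,5,8,9}; box has {1,2,4,5} → only 6 remains.
E2 = 7: row 2 has {2,3}; col 5 has {1,2,3,4,5,6,8,9}; box has {1,2,4,5,6} → only 7 remains.
A3 = 2: in row 3, 2 can only go here (every other open cell in that row sees a 2).
G4 = 9: in row 4, 9 can only go here (every other open cell in that row sees a 9).
G7 = 4: row 7 has {1,2,3,6,7,8}; col 7 has {2,6,7,9}; box has {1,2,3,5,6,7,8} → only 4 remains.
H7 = 9: row 7 has {1,2,3,4,6,7,8}; col 8 has {2,3,7,8}; box has {1,2,3,4,5,6,7,8} → only 9 remains.
B7 = 5: row 7 has {1,2,3,4,6,7,8,9}; col 2 has {2,9}; box has {1,2,3,7,8,9} → only 5 remains.
C4 = 5: in row 4, 5 can only go here (every other open cell in that row sees a 5).
G6 = 3: in row 6, 3 can only go here (every other open cell in that row sees a 3).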